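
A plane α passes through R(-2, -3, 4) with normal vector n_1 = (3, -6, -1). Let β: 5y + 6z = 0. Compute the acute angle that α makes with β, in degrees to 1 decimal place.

α: n_1·r = n_1·R gives 3x - 6y - z = 8.
cos θ = |n₁·n₂| / (|n₁||n₂|) = |-36| / (√46 · √61).
θ = arccos(0.67961) ≈ 47.2°.

47.2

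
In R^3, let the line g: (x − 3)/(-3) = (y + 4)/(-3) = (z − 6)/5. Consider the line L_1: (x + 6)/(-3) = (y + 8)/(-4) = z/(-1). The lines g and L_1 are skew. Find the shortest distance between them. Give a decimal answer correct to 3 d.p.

5.211

g has direction (-3, -3, 5) through (3, -4, 6).
L_1 has direction (-3, -4, -1) through (-6, -8, 0).
Common perpendicular direction n = (-3, -3, 5) × (-3, -4, -1) = (23, -18, 3).
With w = (-6, -8, 0) − (3, -4, 6) = (-9, -4, -6), w · n = -153.
Distance = |w · n| / |n| = |-153| / √862 ≈ 5.211.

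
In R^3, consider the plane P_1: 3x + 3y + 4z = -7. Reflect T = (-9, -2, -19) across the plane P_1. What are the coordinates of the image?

λ = (n·T − d)/|n|² = (-109 − (-7))/34 = -3.
Reflection = T − 2λn = (-9, -2, -19) − (-6)·(3, 3, 4) = (9, 16, 5).

(9, 16, 5)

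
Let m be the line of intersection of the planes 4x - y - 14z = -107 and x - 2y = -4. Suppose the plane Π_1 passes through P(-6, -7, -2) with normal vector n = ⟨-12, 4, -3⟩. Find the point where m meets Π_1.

(-6, -1, 6)

Direction of m: (4, -1, -14) × (1, -2, 0) = (-28, -14, -7).
A point on m: solving the two plane equations with x = -18 gives (-18, -7, 3).
Π_1: n·r = n·P gives -12x + 4y - 3z = 50.
Substitute r = (-18, -7, 3) + t(-28, -14, -7) into the plane: 179 + 301t = 50, so t = -3/7.
Intersection: (-18, -7, 3) + (-3/7)·(-28, -14, -7) = (-6, -1, 6).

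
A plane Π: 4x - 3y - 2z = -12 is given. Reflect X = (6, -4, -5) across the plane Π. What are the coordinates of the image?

(-10, 8, 3)

λ = (n·X − d)/|n|² = (46 − (-12))/29 = 2.
Reflection = X − 2λn = (6, -4, -5) − 4·(4, -3, -2) = (-10, 8, 3).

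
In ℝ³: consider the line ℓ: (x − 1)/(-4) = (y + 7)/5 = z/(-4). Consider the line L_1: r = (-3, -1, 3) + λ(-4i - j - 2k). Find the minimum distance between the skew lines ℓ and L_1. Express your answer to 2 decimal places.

ℓ has direction (-4, 5, -4) through (1, -7, 0).
Common perpendicular direction n = (-4, 5, -4) × (-4, -1, -2) = (-14, 8, 24).
With w = (-3, -1, 3) − (1, -7, 0) = (-4, 6, 3), w · n = 176.
Distance = |w · n| / |n| = |176| / √836 ≈ 6.09.

6.09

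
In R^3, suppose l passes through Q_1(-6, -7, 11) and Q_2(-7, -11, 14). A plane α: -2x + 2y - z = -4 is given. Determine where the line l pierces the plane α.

A direction vector for l is Q_2 − Q_1 = (-1, -4, 3).
Substitute r = (-6, -7, 11) + t(-1, -4, 3) into the plane: -13 + (-9)t = -4, so t = -1.
Intersection: (-6, -7, 11) + (-1)·(-1, -4, 3) = (-5, -3, 8).

(-5, -3, 8)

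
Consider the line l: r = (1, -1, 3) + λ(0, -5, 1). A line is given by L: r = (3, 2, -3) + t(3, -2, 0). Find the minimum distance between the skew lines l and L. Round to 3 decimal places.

Common perpendicular direction n = (0, -5, 1) × (3, -2, 0) = (2, 3, 15).
With w = (3, 2, -3) − (1, -1, 3) = (2, 3, -6), w · n = -77.
Distance = |w · n| / |n| = |-77| / √238 ≈ 4.991.

4.991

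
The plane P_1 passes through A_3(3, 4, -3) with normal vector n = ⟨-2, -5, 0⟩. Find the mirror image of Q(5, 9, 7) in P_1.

P_1: n·r = n·A_3 gives -2x - 5y = -26.
λ = (n·Q − d)/|n|² = (-55 − (-26))/29 = -1.
Reflection = Q − 2λn = (5, 9, 7) − (-2)·(-2, -5, 0) = (1, -1, 7).

(1, -1, 7)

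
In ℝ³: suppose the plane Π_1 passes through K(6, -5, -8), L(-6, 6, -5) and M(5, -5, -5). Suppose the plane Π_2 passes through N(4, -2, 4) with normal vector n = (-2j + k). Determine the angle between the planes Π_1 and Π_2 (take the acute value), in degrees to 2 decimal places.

KL = (-12, 11, 3), KM = (-1, 0, 3); a normal to Π_1 is KL × KM = (33, 33, 11).
Using K: Π_1 has equation 33x + 33y + 11z = -55.
Π_2: n·r = n·N gives -2y + z = 8.
cos θ = |n₁·n₂| / (|n₁||n₂|) = |-55| / (√2299 · √5).
θ = arccos(0.51299) ≈ 59.14°.

59.14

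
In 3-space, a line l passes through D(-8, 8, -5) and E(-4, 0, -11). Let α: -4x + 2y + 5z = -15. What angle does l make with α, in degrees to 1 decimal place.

59.1

A direction vector for l is E − D = (4, -8, -6).
sin θ = |n·v| / (|n||v|) = |-62| / (√45 · √116) = 0.85814.
θ ≈ 59.1°.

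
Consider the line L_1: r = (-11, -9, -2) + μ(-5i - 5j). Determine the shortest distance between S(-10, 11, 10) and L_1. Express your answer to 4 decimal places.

18.0139

Taking (-11, -9, -2) on L_1 with direction v = (-5, -5, 0): w = S − (-11, -9, -2) = (1, 20, 12), and w × v = (60, -60, 95).
Distance = |w × v| / |v| = √16225 / √50 ≈ 18.0139.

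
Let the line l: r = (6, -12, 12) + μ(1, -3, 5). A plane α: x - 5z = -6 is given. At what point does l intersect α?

(4, -6, 2)

Substitute r = (6, -12, 12) + t(1, -3, 5) into the plane: -54 + (-24)t = -6, so t = -2.
Intersection: (6, -12, 12) + (-2)·(1, -3, 5) = (4, -6, 2).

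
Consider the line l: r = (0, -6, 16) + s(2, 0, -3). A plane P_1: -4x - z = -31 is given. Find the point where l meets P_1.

Substitute r = (0, -6, 16) + t(2, 0, -3) into the plane: -16 + (-5)t = -31, so t = 3.
Intersection: (0, -6, 16) + 3·(2, 0, -3) = (6, -6, 7).

(6, -6, 7)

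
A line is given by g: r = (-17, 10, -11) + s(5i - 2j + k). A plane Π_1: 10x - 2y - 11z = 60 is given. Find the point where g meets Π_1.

Substitute r = (-17, 10, -11) + t(5, -2, 1) into the plane: -69 + 43t = 60, so t = 3.
Intersection: (-17, 10, -11) + 3·(5, -2, 1) = (-2, 4, -8).

(-2, 4, -8)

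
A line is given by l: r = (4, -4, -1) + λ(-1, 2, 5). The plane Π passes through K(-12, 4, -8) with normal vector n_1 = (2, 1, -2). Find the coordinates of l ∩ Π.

(3, -2, 4)

Π: n_1·r = n_1·K gives 2x + y - 2z = -4.
Substitute r = (4, -4, -1) + t(-1, 2, 5) into the plane: 6 + (-10)t = -4, so t = 1.
Intersection: (4, -4, -1) + 1·(-1, 2, 5) = (3, -2, 4).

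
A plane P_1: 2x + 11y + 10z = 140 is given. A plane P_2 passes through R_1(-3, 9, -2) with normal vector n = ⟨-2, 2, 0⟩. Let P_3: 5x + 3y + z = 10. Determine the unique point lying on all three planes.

P_2: n·r = n·R_1 gives -2x + 2y = 24.
Solving the 3×3 linear system 2x + 11y + 10z = 140, -2x + 2y = 24, 5x + 3y + z = 10 (e.g. by elimination or Cramer's rule, determinant = -134) gives (-4, 8, 6).

(-4, 8, 6)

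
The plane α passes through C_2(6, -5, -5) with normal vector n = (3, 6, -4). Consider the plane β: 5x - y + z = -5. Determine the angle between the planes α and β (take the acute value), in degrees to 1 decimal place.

82.9

α: n·r = n·C_2 gives 3x + 6y - 4z = 8.
cos θ = |n₁·n₂| / (|n₁||n₂|) = |5| / (√61 · √27).
θ = arccos(0.12320) ≈ 82.9°.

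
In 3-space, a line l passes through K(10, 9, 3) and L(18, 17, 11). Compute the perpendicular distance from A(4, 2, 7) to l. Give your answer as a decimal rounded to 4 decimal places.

A direction vector for l is L − K = (8, 8, 8).
Taking (10, 9, 3) on l with direction v = (8, 8, 8): w = A − (10, 9, 3) = (-6, -7, 4), and w × v = (-88, 80, 8).
Distance = |w × v| / |v| = √14208 / √192 ≈ 8.6023.

8.6023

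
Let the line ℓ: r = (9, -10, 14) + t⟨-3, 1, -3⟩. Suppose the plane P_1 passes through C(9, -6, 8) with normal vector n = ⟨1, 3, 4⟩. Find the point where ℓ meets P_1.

P_1: n·r = n·C gives x + 3y + 4z = 23.
Substitute r = (9, -10, 14) + t(-3, 1, -3) into the plane: 35 + (-12)t = 23, so t = 1.
Intersection: (9, -10, 14) + 1·(-3, 1, -3) = (6, -9, 11).

(6, -9, 11)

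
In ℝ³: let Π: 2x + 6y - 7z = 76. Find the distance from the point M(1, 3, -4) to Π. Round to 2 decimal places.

2.97

n·M − d = (2)·(1) + (6)·(3) + (-7)·(-4) − 76 = -28; |n| = √89.
Distance = |-28| / √89 = 28/√89 ≈ 2.97.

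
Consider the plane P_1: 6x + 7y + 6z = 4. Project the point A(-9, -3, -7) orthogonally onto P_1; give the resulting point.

Foot = A − λn with λ = (n·A − d)/|n|² = (-117 − 4)/121 = -1.
Foot = (-9, -3, -7) − (-1)·(6, 7, 6) = (-3, 4, -1).

(-3, 4, -1)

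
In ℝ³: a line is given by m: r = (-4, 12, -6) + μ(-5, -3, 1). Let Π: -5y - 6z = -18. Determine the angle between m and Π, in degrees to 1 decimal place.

11.2

sin θ = |n·v| / (|n||v|) = |9| / (√61 · √35) = 0.19478.
θ ≈ 11.2°.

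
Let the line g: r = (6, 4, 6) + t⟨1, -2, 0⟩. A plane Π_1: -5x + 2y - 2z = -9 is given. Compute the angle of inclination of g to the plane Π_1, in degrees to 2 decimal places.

sin θ = |n·v| / (|n||v|) = |-9| / (√33 · √5) = 0.70065.
θ ≈ 44.48°.

44.48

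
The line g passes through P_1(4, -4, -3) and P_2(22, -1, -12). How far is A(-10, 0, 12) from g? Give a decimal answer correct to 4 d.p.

A direction vector for g is P_2 − P_1 = (18, 3, -9).
Taking (4, -4, -3) on g with direction v = (18, 3, -9): w = A − (4, -4, -3) = (-14, 4, 15), and w × v = (-81, 144, -114).
Distance = |w × v| / |v| = √40293 / √414 ≈ 9.8654.

9.8654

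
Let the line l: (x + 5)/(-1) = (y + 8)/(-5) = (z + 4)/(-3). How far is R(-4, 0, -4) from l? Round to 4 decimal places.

4.1196

l has direction (-1, -5, -3) through (-5, -8, -4).
Taking (-5, -8, -4) on l with direction v = (-1, -5, -3): w = R − (-5, -8, -4) = (1, 8, 0), and w × v = (-24, 3, 3).
Distance = |w × v| / |v| = √594 / √35 ≈ 4.1196.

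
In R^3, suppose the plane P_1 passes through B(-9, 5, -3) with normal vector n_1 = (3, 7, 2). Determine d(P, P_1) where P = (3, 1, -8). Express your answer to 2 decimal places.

P_1: n_1·r = n_1·B gives 3x + 7y + 2z = 2.
n·P − d = (3)·(3) + (7)·(1) + (2)·(-8) − 2 = -2; |n| = √62.
Distance = |-2| / √62 = 2/√62 ≈ 0.25.

0.25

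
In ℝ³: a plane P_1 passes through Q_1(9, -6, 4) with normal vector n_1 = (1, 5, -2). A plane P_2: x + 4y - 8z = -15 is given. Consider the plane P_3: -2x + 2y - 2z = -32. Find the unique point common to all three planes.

(9, -8, -1)

P_1: n_1·r = n_1·Q_1 gives x + 5y - 2z = -29.
Solving the 3×3 linear system x + 5y - 2z = -29, x + 4y - 8z = -15, -2x + 2y - 2z = -32 (e.g. by elimination or Cramer's rule, determinant = 78) gives (9, -8, -1).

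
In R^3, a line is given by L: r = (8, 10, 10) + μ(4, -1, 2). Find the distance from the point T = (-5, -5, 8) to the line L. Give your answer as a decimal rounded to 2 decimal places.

17.83

Taking (8, 10, 10) on L with direction v = (4, -1, 2): w = T − (8, 10, 10) = (-13, -15, -2), and w × v = (-32, 18, 73).
Distance = |w × v| / |v| = √6677 / √21 ≈ 17.83.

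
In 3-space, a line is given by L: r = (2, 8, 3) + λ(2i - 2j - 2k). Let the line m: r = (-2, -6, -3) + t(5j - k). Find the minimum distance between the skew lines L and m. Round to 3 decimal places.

8.636

Common perpendicular direction n = (2, -2, -2) × (0, 5, -1) = (12, 2, 10).
With w = (-2, -6, -3) − (2, 8, 3) = (-4, -14, -6), w · n = -136.
Distance = |w · n| / |n| = |-136| / √248 ≈ 8.636.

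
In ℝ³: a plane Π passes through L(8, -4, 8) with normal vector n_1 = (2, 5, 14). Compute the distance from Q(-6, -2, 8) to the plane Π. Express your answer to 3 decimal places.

Π: n_1·r = n_1·L gives 2x + 5y + 14z = 108.
n·Q − d = (2)·(-6) + (5)·(-2) + (14)·(8) − 108 = -18; |n| = √225.
Distance = |-18| / √225 = 18/√225 ≈ 1.200.

1.200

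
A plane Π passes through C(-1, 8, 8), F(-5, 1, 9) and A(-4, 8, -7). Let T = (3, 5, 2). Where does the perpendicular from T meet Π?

(-2, 8, 3)

CF = (-4, -7, 1), CA = (-3, 0, -15); a normal to Π is CF × CA = (105, -63, -21).
Using C: Π has equation 105x - 63y - 21z = -777.
Foot = T − λn with λ = (n·T − d)/|n|² = (-42 − (-777))/15435 = 1/21.
Foot = (3, 5, 2) − (1/21)·(105, -63, -21) = (-2, 8, 3).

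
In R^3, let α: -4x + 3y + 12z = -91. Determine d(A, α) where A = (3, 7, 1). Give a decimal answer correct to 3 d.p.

8.615

n·A − d = (-4)·(3) + (3)·(7) + (12)·(1) − (-91) = 112; |n| = √169.
Distance = |112| / √169 = 112/√169 ≈ 8.615.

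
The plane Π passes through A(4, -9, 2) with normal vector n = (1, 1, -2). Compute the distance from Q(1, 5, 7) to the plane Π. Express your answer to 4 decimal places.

Π: n·r = n·A gives x + y - 2z = -9.
n·Q − d = (1)·(1) + (1)·(5) + (-2)·(7) − (-9) = 1; |n| = √6.
Distance = |1| / √6 = 1/√6 ≈ 0.4082.

0.4082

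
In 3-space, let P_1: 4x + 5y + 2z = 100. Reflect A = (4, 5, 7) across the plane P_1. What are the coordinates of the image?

λ = (n·A − d)/|n|² = (55 − 100)/45 = -1.
Reflection = A − 2λn = (4, 5, 7) − (-2)·(4, 5, 2) = (12, 15, 11).

(12, 15, 11)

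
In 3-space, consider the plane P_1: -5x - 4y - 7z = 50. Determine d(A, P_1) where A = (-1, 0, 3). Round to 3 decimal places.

6.957

n·A − d = (-5)·(-1) + (-4)·(0) + (-7)·(3) − 50 = -66; |n| = √90.
Distance = |-66| / √90 = 66/√90 ≈ 6.957.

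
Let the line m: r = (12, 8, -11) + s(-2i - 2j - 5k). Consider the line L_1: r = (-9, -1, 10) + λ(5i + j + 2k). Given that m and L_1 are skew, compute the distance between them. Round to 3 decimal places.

Common perpendicular direction n = (-2, -2, -5) × (5, 1, 2) = (1, -21, 8).
With w = (-9, -1, 10) − (12, 8, -11) = (-21, -9, 21), w · n = 336.
Distance = |w · n| / |n| = |336| / √506 ≈ 14.937.

14.937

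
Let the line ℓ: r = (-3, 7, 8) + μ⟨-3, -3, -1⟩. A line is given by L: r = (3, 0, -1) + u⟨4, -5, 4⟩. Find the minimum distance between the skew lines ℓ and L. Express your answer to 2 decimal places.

12.19

Common perpendicular direction n = (-3, -3, -1) × (4, -5, 4) = (-17, 8, 27).
With w = (3, 0, -1) − (-3, 7, 8) = (6, -7, -9), w · n = -401.
Distance = |w · n| / |n| = |-401| / √1082 ≈ 12.19.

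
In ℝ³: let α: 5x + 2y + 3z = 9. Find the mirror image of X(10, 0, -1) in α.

(0, -4, -7)

λ = (n·X − d)/|n|² = (47 − 9)/38 = 1.
Reflection = X − 2λn = (10, 0, -1) − 2·(5, 2, 3) = (0, -4, -7).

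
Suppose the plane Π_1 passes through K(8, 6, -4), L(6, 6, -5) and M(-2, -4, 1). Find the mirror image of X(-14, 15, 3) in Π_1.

KL = (-2, 0, -1), KM = (-10, -10, 5); a normal to Π_1 is KL × KM = (-10, 20, 20).
Using K: Π_1 has equation -10x + 20y + 20z = -40.
λ = (n·X − d)/|n|² = (500 − (-40))/900 = 3/5.
Reflection = X − 2λn = (-14, 15, 3) − (6/5)·(-10, 20, 20) = (-2, -9, -21).

(-2, -9, -21)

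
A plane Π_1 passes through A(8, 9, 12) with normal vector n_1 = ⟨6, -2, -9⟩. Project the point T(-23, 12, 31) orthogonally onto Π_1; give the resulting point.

(-5, 6, 4)

Π_1: n_1·r = n_1·A gives 6x - 2y - 9z = -78.
Foot = T − λn with λ = (n·T − d)/|n|² = (-441 − (-78))/121 = -3.
Foot = (-23, 12, 31) − (-3)·(6, -2, -9) = (-5, 6, 4).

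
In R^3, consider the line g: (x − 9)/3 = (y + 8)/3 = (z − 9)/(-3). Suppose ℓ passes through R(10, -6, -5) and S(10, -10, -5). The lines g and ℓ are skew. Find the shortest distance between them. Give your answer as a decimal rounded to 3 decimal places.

g has direction (3, 3, -3) through (9, -8, 9).
A direction vector for ℓ is S − R = (0, -4, 0).
Common perpendicular direction n = (3, 3, -3) × (0, -4, 0) = (-12, 0, -12).
With w = (10, -6, -5) − (9, -8, 9) = (1, 2, -14), w · n = 156.
Distance = |w · n| / |n| = |156| / √288 ≈ 9.192.

9.192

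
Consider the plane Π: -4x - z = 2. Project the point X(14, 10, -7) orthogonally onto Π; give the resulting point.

Foot = X − λn with λ = (n·X − d)/|n|² = (-49 − 2)/17 = -3.
Foot = (14, 10, -7) − (-3)·(-4, 0, -1) = (2, 10, -10).

(2, 10, -10)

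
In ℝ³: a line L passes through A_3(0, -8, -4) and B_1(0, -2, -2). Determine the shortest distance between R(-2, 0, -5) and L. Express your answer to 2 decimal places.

4.01

A direction vector for L is B_1 − A_3 = (0, 6, 2).
Taking (0, -8, -4) on L with direction v = (0, 6, 2): w = R − (0, -8, -4) = (-2, 8, -1), and w × v = (22, 4, -12).
Distance = |w × v| / |v| = √644 / √40 ≈ 4.01.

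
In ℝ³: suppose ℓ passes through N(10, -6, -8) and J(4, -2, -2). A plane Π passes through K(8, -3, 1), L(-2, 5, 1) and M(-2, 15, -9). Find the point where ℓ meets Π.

A direction vector for ℓ is J − N = (-6, 4, 6).
KL = (-10, 8, 0), KM = (-10, 18, -10); a normal to Π is KL × KM = (-80, -100, -100).
Using K: Π has equation -80x - 100y - 100z = -440.
Substitute r = (10, -6, -8) + t(-6, 4, 6) into the plane: 600 + (-520)t = -440, so t = 2.
Intersection: (10, -6, -8) + 2·(-6, 4, 6) = (-2, 2, 4).

(-2, 2, 4)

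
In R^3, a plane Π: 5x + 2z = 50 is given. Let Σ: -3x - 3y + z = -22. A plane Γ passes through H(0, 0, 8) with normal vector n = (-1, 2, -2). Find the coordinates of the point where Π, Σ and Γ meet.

(8, 1, 5)

Γ: n·r = n·H gives -x + 2y - 2z = -16.
Solving the 3×3 linear system 5x + 2z = 50, -3x - 3y + z = -22, -x + 2y - 2z = -16 (e.g. by elimination or Cramer's rule, determinant = 2) gives (8, 1, 5).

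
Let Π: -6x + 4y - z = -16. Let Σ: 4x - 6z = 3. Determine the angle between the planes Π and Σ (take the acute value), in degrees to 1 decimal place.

cos θ = |n₁·n₂| / (|n₁||n₂|) = |-18| / (√53 · √52).
θ = arccos(0.34287) ≈ 69.9°.

69.9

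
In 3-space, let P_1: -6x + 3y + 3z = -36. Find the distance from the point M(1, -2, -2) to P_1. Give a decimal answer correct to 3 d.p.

n·M − d = (-6)·(1) + (3)·(-2) + (3)·(-2) − (-36) = 18; |n| = √54.
Distance = |18| / √54 = 18/√54 ≈ 2.449.

2.449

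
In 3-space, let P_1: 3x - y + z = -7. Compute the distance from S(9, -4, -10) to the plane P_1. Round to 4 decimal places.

n·S − d = (3)·(9) + (-1)·(-4) + (1)·(-10) − (-7) = 28; |n| = √11.
Distance = |28| / √11 = 28/√11 ≈ 8.4423.

8.4423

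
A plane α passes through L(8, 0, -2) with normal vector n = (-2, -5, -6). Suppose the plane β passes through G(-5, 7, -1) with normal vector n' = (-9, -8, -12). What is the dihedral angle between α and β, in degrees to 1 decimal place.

18.5

α: n·r = n·L gives -2x - 5y - 6z = -4.
β: n'·r = n'·G gives -9x - 8y - 12z = 1.
cos θ = |n₁·n₂| / (|n₁||n₂|) = |130| / (√65 · √289).
θ = arccos(0.94850) ≈ 18.5°.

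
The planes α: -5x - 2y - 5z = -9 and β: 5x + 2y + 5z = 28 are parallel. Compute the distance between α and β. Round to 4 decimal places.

2.5856

Rescale β by 1/(-1): -5x - 2y - 5z = -28. Then distance = |-9 − (-28)| / √54 ≈ 2.5856.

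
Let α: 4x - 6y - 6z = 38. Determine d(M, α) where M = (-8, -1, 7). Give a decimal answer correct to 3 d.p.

11.300

n·M − d = (4)·(-8) + (-6)·(-1) + (-6)·(7) − 38 = -106; |n| = √88.
Distance = |-106| / √88 = 106/√88 ≈ 11.300.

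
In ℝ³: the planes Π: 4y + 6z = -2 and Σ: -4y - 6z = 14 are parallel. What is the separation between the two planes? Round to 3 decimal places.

Rescale Σ by 1/(-1): 4y + 6z = -14. Then distance = |-2 − (-14)| / √52 ≈ 1.664.

1.664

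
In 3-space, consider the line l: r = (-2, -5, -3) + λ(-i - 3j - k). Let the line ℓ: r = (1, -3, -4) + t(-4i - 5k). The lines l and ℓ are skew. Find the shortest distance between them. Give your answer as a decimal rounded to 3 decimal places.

Common perpendicular direction n = (-1, -3, -1) × (-4, 0, -5) = (15, -1, -12).
With w = (1, -3, -4) − (-2, -5, -3) = (3, 2, -1), w · n = 55.
Distance = |w · n| / |n| = |55| / √370 ≈ 2.859.

2.859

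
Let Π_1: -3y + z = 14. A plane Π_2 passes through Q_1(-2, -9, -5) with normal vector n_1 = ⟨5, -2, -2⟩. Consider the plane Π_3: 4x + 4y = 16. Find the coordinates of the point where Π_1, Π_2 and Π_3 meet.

Π_2: n_1·r = n_1·Q_1 gives 5x - 2y - 2z = 18.
Solving the 3×3 linear system -3y + z = 14, 5x - 2y - 2z = 18, 4x + 4y = 16 (e.g. by elimination or Cramer's rule, determinant = 52) gives (6, -2, 8).

(6, -2, 8)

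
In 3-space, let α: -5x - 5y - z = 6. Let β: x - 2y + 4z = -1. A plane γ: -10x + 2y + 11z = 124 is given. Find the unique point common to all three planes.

Solving the 3×3 linear system -5x - 5y - z = 6, x - 2y + 4z = -1, -10x + 2y + 11z = 124 (e.g. by elimination or Cramer's rule, determinant = 423) gives (-7, 5, 4).

(-7, 5, 4)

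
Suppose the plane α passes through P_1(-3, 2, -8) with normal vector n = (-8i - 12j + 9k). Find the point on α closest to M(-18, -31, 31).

(6, 5, 4)

α: n·r = n·P_1 gives -8x - 12y + 9z = -72.
Foot = M − λn with λ = (n·M − d)/|n|² = (795 − (-72))/289 = 3.
Foot = (-18, -31, 31) − 3·(-8, -12, 9) = (6, 5, 4).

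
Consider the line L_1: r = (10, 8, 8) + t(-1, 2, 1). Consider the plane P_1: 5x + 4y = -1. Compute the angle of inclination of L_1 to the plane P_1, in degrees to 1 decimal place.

11.0

sin θ = |n·v| / (|n||v|) = |3| / (√41 · √6) = 0.19127.
θ ≈ 11.0°.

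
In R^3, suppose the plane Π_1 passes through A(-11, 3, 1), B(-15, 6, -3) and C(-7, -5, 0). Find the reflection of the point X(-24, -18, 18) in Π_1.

AB = (-4, 3, -4), AC = (4, -8, -1); a normal to Π_1 is AB × AC = (-35, -20, 20).
Using A: Π_1 has equation -35x - 20y + 20z = 345.
λ = (n·X − d)/|n|² = (1560 − 345)/2025 = 3/5.
Reflection = X − 2λn = (-24, -18, 18) − (6/5)·(-35, -20, 20) = (18, 6, -6).

(18, 6, -6)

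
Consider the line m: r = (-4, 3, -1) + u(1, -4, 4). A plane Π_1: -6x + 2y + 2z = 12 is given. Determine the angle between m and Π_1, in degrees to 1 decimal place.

9.1

sin θ = |n·v| / (|n||v|) = |-6| / (√44 · √33) = 0.15746.
θ ≈ 9.1°.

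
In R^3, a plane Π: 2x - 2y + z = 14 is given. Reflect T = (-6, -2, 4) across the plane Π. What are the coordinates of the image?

(2, -10, 8)

λ = (n·T − d)/|n|² = (-4 − 14)/9 = -2.
Reflection = T − 2λn = (-6, -2, 4) − (-4)·(2, -2, 1) = (2, -10, 8).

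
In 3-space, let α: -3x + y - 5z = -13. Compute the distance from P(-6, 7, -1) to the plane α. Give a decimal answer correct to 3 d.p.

n·P − d = (-3)·(-6) + (1)·(7) + (-5)·(-1) − (-13) = 43; |n| = √35.
Distance = |43| / √35 = 43/√35 ≈ 7.268.

7.268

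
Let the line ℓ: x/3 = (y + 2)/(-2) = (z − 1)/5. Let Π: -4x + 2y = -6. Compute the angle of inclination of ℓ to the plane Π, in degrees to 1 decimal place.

ℓ has direction (3, -2, 5) through (0, -2, 1).
sin θ = |n·v| / (|n||v|) = |-16| / (√20 · √38) = 0.58038.
θ ≈ 35.5°.

35.5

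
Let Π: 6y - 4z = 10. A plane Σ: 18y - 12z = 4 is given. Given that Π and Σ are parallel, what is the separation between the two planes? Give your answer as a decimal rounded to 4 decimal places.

1.2019

Rescale Σ by 1/3: 6y - 4z = 4/3. Then distance = |10 − (4/3)| / √52 ≈ 1.2019.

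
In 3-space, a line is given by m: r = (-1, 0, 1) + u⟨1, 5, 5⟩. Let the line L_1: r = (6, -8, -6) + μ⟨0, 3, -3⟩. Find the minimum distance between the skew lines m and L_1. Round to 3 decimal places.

Common perpendicular direction n = (1, 5, 5) × (0, 3, -3) = (-30, 3, 3).
With w = (6, -8, -6) − (-1, 0, 1) = (7, -8, -7), w · n = -255.
Distance = |w · n| / |n| = |-255| / √918 ≈ 8.416.

8.416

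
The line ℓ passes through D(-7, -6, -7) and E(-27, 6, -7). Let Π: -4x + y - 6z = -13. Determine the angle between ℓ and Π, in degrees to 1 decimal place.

32.8

A direction vector for ℓ is E − D = (-20, 12, 0).
sin θ = |n·v| / (|n||v|) = |92| / (√53 · √544) = 0.54181.
θ ≈ 32.8°.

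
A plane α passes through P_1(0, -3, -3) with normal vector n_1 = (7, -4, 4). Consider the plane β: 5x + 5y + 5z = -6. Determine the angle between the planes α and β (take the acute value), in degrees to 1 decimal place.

α: n_1·r = n_1·P_1 gives 7x - 4y + 4z = 0.
cos θ = |n₁·n₂| / (|n₁||n₂|) = |35| / (√81 · √75).
θ = arccos(0.44905) ≈ 63.3°.

63.3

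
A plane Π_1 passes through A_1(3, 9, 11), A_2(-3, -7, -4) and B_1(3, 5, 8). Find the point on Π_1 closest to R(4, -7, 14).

A_1A_2 = (-6, -16, -15), A_1B_1 = (0, -4, -3); a normal to Π_1 is A_1A_2 × A_1B_1 = (-12, -18, 24).
Using A_1: Π_1 has equation -12x - 18y + 24z = 66.
Foot = R − λn with λ = (n·R − d)/|n|² = (414 − 66)/1044 = 1/3.
Foot = (4, -7, 14) − (1/3)·(-12, -18, 24) = (8, -1, 6).

(8, -1, 6)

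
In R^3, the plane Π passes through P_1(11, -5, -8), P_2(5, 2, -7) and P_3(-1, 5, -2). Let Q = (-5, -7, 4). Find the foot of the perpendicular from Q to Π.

(-1, -4, 7)

P_1P_2 = (-6, 7, 1), P_1P_3 = (-12, 10, 6); a normal to Π is P_1P_2 × P_1P_3 = (32, 24, 24).
Using P_1: Π has equation 32x + 24y + 24z = 40.
Foot = Q − λn with λ = (n·Q − d)/|n|² = (-232 − 40)/2176 = -1/8.
Foot = (-5, -7, 4) − (-1/8)·(32, 24, 24) = (-1, -4, 7).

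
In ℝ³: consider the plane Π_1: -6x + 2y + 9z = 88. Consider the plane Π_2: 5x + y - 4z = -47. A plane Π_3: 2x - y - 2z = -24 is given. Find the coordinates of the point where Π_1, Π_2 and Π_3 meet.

(-5, 2, 6)

Solving the 3×3 linear system -6x + 2y + 9z = 88, 5x + y - 4z = -47, 2x - y - 2z = -24 (e.g. by elimination or Cramer's rule, determinant = -23) gives (-5, 2, 6).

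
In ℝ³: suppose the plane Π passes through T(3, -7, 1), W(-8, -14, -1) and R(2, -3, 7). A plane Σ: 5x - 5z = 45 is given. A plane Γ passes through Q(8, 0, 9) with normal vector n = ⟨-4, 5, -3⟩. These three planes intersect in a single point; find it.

TW = (-11, -7, -2), TR = (-1, 4, 6); a normal to Π is TW × TR = (-34, 68, -51).
Using T: Π has equation -34x + 68y - 51z = -629.
Γ: n·r = n·Q gives -4x + 5y - 3z = -59.
Solving the 3×3 linear system -34x + 68y - 51z = -629, 5x - 5z = 45, -4x + 5y - 3z = -59 (e.g. by elimination or Cramer's rule, determinant = 255) gives (8, -6, -1).

(8, -6, -1)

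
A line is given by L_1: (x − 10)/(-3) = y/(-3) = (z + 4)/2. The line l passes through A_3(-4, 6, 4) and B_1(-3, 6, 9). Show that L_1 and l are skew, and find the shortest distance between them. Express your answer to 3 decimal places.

L_1 has direction (-3, -3, 2) through (10, 0, -4).
A direction vector for l is B_1 − A_3 = (1, 0, 5).
Common perpendicular direction n = (-3, -3, 2) × (1, 0, 5) = (-15, 17, 3).
With w = (-4, 6, 4) − (10, 0, -4) = (-14, 6, 8), w · n = 336.
Since n ≠ 0 the lines are not parallel, and w · n = 336 ≠ 0 so they do not intersect; hence they are skew.
Distance = |w · n| / |n| = |336| / √523 ≈ 14.692.

14.692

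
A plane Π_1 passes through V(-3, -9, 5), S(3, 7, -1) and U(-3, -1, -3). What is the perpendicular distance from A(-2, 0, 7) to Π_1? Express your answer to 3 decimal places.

4.270

VS = (6, 16, -6), VU = (0, 8, -8); a normal to Π_1 is VS × VU = (-80, 48, 48).
Using V: Π_1 has equation -80x + 48y + 48z = 48.
n·A − d = (-80)·(-2) + (48)·(0) + (48)·(7) − 48 = 448; |n| = √11008.
Distance = |448| / √11008 = 448/√11008 ≈ 4.270.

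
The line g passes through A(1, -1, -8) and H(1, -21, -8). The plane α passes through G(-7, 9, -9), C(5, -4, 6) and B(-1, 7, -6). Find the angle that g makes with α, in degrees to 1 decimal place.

44.6

A direction vector for g is H − A = (0, -20, 0).
GC = (12, -13, 15), GB = (6, -2, 3); a normal to α is GC × GB = (-9, 54, 54).
Using G: α has equation -9x + 54y + 54z = 63.
sin θ = |n·v| / (|n||v|) = |-1080| / (√5913 · √400) = 0.70225.
θ ≈ 44.6°.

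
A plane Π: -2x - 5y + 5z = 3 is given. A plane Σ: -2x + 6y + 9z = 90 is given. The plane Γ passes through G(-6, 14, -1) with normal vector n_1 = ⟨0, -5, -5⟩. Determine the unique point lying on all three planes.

(6, 5, 8)

Γ: n_1·r = n_1·G gives -5y - 5z = -65.
Solving the 3×3 linear system -2x - 5y + 5z = 3, -2x + 6y + 9z = 90, -5y - 5z = -65 (e.g. by elimination or Cramer's rule, determinant = 70) gives (6, 5, 8).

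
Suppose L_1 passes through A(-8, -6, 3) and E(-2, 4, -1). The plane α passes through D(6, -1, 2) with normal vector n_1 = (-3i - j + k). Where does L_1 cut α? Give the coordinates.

A direction vector for L_1 is E − A = (6, 10, -4).
α: n_1·r = n_1·D gives -3x - y + z = -15.
Substitute r = (-8, -6, 3) + t(6, 10, -4) into the plane: 33 + (-32)t = -15, so t = 3/2.
Intersection: (-8, -6, 3) + (3/2)·(6, 10, -4) = (1, 9, -3).

(1, 9, -3)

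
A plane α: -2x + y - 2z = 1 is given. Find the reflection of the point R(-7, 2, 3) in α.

λ = (n·R − d)/|n|² = (10 − 1)/9 = 1.
Reflection = R − 2λn = (-7, 2, 3) − 2·(-2, 1, -2) = (-3, 0, 7).

(-3, 0, 7)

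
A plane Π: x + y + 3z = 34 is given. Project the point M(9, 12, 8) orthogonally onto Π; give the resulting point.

Foot = M − λn with λ = (n·M − d)/|n|² = (45 − 34)/11 = 1.
Foot = (9, 12, 8) − 1·(1, 1, 3) = (8, 11, 5).

(8, 11, 5)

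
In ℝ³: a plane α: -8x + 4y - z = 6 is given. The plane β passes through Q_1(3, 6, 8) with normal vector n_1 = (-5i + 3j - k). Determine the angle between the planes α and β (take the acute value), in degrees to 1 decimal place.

5.5

β: n_1·r = n_1·Q_1 gives -5x + 3y - z = -5.
cos θ = |n₁·n₂| / (|n₁||n₂|) = |53| / (√81 · √35).
θ = arccos(0.99540) ≈ 5.5°.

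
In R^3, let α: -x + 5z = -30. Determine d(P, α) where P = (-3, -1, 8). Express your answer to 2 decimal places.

14.32

n·P − d = (-1)·(-3) + (0)·(-1) + (5)·(8) − (-30) = 73; |n| = √26.
Distance = |73| / √26 = 73/√26 ≈ 14.32.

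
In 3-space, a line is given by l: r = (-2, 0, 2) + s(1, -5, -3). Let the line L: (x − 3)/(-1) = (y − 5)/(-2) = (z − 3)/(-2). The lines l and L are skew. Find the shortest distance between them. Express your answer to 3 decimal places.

L has direction (-1, -2, -2) through (3, 5, 3).
Common perpendicular direction n = (1, -5, -3) × (-1, -2, -2) = (4, 5, -7).
With w = (3, 5, 3) − (-2, 0, 2) = (5, 5, 1), w · n = 38.
Distance = |w · n| / |n| = |38| / √90 ≈ 4.006.

4.006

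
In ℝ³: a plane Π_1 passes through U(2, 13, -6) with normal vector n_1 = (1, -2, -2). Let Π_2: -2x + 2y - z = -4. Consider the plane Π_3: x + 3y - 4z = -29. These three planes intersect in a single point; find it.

(-2, -1, 6)

Π_1: n_1·r = n_1·U gives x - 2y - 2z = -12.
Solving the 3×3 linear system x - 2y - 2z = -12, -2x + 2y - z = -4, x + 3y - 4z = -29 (e.g. by elimination or Cramer's rule, determinant = 29) gives (-2, -1, 6).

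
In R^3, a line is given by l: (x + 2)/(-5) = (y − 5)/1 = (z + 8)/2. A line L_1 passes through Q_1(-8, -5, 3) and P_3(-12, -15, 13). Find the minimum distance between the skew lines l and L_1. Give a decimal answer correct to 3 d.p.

l has direction (-5, 1, 2) through (-2, 5, -8).
A direction vector for L_1 is P_3 − Q_1 = (-4, -10, 10).
Common perpendicular direction n = (-5, 1, 2) × (-4, -10, 10) = (30, 42, 54).
With w = (-8, -5, 3) − (-2, 5, -8) = (-6, -10, 11), w · n = -6.
Distance = |w · n| / |n| = |-6| / √5580 ≈ 0.080.

0.080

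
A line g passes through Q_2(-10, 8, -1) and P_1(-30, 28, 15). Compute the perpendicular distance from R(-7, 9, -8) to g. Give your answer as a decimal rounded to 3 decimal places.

A direction vector for g is P_1 − Q_2 = (-20, 20, 16).
Taking (-10, 8, -1) on g with direction v = (-20, 20, 16): w = R − (-10, 8, -1) = (3, 1, -7), and w × v = (156, 92, 80).
Distance = |w × v| / |v| = √39200 / √1056 ≈ 6.093.

6.093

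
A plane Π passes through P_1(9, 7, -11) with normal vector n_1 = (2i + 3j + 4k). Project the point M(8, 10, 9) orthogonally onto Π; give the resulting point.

(2, 1, -3)

Π: n_1·r = n_1·P_1 gives 2x + 3y + 4z = -5.
Foot = M − λn with λ = (n·M − d)/|n|² = (82 − (-5))/29 = 3.
Foot = (8, 10, 9) − 3·(2, 3, 4) = (2, 1, -3).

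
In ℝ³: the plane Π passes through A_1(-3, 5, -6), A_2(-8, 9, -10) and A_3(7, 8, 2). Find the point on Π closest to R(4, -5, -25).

(-8, -5, -10)

A_1A_2 = (-5, 4, -4), A_1A_3 = (10, 3, 8); a normal to Π is A_1A_2 × A_1A_3 = (44, 0, -55).
Using A_1: Π has equation 44x - 55z = 198.
Foot = R − λn with λ = (n·R − d)/|n|² = (1551 − 198)/4961 = 3/11.
Foot = (4, -5, -25) − (3/11)·(44, 0, -55) = (-8, -5, -10).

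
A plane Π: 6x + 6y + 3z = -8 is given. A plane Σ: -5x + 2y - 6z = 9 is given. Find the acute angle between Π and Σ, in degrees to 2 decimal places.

60.26

cos θ = |n₁·n₂| / (|n₁||n₂|) = |-36| / (√81 · √65).
θ = arccos(0.49614) ≈ 60.26°.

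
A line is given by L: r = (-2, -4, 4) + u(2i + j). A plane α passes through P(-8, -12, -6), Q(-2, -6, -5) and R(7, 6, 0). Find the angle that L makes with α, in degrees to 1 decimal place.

11.7

PQ = (6, 6, 1), PR = (15, 18, 6); a normal to α is PQ × PR = (18, -21, 18).
Using P: α has equation 18x - 21y + 18z = 0.
sin θ = |n·v| / (|n||v|) = |15| / (√1089 · √5) = 0.20328.
θ ≈ 11.7°.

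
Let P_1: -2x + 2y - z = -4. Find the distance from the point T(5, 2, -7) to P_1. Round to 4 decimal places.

n·T − d = (-2)·(5) + (2)·(2) + (-1)·(-7) − (-4) = 5; |n| = √9.
Distance = |5| / √9 = 5/√9 ≈ 1.6667.

1.6667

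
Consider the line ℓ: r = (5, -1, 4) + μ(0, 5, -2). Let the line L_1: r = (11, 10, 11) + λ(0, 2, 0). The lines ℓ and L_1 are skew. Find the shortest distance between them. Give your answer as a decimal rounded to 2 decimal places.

Common perpendicular direction n = (0, 5, -2) × (0, 2, 0) = (4, 0, 0).
With w = (11, 10, 11) − (5, -1, 4) = (6, 11, 7), w · n = 24.
Distance = |w · n| / |n| = |24| / √16 ≈ 6.00.

6.00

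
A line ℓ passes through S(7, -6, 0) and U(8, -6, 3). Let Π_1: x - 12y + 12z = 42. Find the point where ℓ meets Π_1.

A direction vector for ℓ is U − S = (1, 0, 3).
Substitute r = (7, -6, 0) + t(1, 0, 3) into the plane: 79 + 37t = 42, so t = -1.
Intersection: (7, -6, 0) + (-1)·(1, 0, 3) = (6, -6, -3).

(6, -6, -3)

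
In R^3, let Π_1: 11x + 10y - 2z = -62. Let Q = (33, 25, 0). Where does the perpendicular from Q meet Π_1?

Foot = Q − λn with λ = (n·Q − d)/|n|² = (613 − (-62))/225 = 3.
Foot = (33, 25, 0) − 3·(11, 10, -2) = (0, -5, 6).

(0, -5, 6)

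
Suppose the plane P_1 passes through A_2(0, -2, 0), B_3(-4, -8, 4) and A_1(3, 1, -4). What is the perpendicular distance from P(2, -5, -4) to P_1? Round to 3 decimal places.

A_2B_3 = (-4, -6, 4), A_2A_1 = (3, 3, -4); a normal to P_1 is A_2B_3 × A_2A_1 = (12, -4, 6).
Using A_2: P_1 has equation 12x - 4y + 6z = 8.
n·P − d = (12)·(2) + (-4)·(-5) + (6)·(-4) − 8 = 12; |n| = √196.
Distance = |12| / √196 = 12/√196 ≈ 0.857.

0.857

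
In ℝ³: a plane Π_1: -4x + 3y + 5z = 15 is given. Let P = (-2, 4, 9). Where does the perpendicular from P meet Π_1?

(2, 1, 4)

Foot = P − λn with λ = (n·P − d)/|n|² = (65 − 15)/50 = 1.
Foot = (-2, 4, 9) − 1·(-4, 3, 5) = (2, 1, 4).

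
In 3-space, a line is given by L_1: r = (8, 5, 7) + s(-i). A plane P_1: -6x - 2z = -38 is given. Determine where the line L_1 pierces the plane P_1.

Substitute r = (8, 5, 7) + t(-1, 0, 0) into the plane: -62 + 6t = -38, so t = 4.
Intersection: (8, 5, 7) + 4·(-1, 0, 0) = (4, 5, 7).

(4, 5, 7)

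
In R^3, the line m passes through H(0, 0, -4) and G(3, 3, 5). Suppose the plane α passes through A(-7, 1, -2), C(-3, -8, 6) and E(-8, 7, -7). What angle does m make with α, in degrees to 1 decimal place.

A direction vector for m is G − H = (3, 3, 9).
AC = (4, -9, 8), AE = (-1, 6, -5); a normal to α is AC × AE = (-3, 12, 15).
Using A: α has equation -3x + 12y + 15z = 3.
sin θ = |n·v| / (|n||v|) = |162| / (√378 · √99) = 0.83744.
θ ≈ 56.9°.

56.9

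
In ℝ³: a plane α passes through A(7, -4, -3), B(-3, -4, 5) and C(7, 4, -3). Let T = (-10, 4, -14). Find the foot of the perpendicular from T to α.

AB = (-10, 0, 8), AC = (0, 8, 0); a normal to α is AB × AC = (-64, 0, -80).
Using A: α has equation -64x - 80z = -208.
Foot = T − λn with λ = (n·T − d)/|n|² = (1760 − (-208))/10496 = 3/16.
Foot = (-10, 4, -14) − (3/16)·(-64, 0, -80) = (2, 4, 1).

(2, 4, 1)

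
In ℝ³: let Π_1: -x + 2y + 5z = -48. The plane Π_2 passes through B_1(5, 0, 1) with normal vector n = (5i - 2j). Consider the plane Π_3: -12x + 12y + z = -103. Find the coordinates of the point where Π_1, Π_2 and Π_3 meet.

(3, -5, -7)

Π_2: n·r = n·B_1 gives 5x - 2y = 25.
Solving the 3×3 linear system -x + 2y + 5z = -48, 5x - 2y = 25, -12x + 12y + z = -103 (e.g. by elimination or Cramer's rule, determinant = 172) gives (3, -5, -7).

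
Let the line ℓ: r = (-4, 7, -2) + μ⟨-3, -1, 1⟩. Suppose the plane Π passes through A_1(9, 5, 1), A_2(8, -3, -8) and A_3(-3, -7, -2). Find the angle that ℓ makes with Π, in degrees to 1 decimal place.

6.9

A_1A_2 = (-1, -8, -9), A_1A_3 = (-12, -12, -3); a normal to Π is A_1A_2 × A_1A_3 = (-84, 105, -84).
Using A_1: Π has equation -84x + 105y - 84z = -315.
sin θ = |n·v| / (|n||v|) = |63| / (√25137 · √11) = 0.11981.
θ ≈ 6.9°.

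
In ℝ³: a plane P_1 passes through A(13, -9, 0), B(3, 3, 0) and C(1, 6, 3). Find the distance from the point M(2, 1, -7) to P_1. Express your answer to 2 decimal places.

1.14

AB = (-10, 12, 0), AC = (-12, 15, 3); a normal to P_1 is AB × AC = (36, 30, -6).
Using A: P_1 has equation 36x + 30y - 6z = 198.
n·M − d = (36)·(2) + (30)·(1) + (-6)·(-7) − 198 = -54; |n| = √2232.
Distance = |-54| / √2232 = 54/√2232 ≈ 1.14.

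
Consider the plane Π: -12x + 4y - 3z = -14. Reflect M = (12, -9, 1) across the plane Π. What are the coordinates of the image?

(-12, -1, -5)

λ = (n·M − d)/|n|² = (-183 − (-14))/169 = -1.
Reflection = M − 2λn = (12, -9, 1) − (-2)·(-12, 4, -3) = (-12, -1, -5).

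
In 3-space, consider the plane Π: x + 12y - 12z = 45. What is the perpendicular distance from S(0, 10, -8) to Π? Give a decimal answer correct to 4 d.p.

10.0588

n·S − d = (1)·(0) + (12)·(10) + (-12)·(-8) − 45 = 171; |n| = √289.
Distance = |171| / √289 = 171/√289 ≈ 10.0588.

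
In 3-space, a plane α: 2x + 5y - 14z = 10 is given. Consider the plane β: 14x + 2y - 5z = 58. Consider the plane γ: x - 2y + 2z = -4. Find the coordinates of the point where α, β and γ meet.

Solving the 3×3 linear system 2x + 5y - 14z = 10, 14x + 2y - 5z = 58, x - 2y + 2z = -4 (e.g. by elimination or Cramer's rule, determinant = 243) gives (4, 6, 2).

(4, 6, 2)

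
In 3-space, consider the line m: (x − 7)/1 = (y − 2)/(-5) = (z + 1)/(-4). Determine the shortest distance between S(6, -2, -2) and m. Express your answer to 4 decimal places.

2.3248

m has direction (1, -5, -4) through (7, 2, -1).
Taking (7, 2, -1) on m with direction v = (1, -5, -4): w = S − (7, 2, -1) = (-1, -4, -1), and w × v = (11, -5, 9).
Distance = |w × v| / |v| = √227 / √42 ≈ 2.3248.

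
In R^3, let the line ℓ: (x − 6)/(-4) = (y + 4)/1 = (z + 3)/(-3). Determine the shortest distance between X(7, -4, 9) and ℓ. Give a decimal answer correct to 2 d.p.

9.14

ℓ has direction (-4, 1, -3) through (6, -4, -3).
Taking (6, -4, -3) on ℓ with direction v = (-4, 1, -3): w = X − (6, -4, -3) = (1, 0, 12), and w × v = (-12, -45, 1).
Distance = |w × v| / |v| = √2170 / √26 ≈ 9.14.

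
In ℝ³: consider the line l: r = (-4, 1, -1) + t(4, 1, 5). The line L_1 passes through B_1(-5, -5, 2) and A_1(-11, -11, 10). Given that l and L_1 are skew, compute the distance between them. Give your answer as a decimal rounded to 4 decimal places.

A direction vector for L_1 is A_1 − B_1 = (-6, -6, 8).
Common perpendicular direction n = (4, 1, 5) × (-6, -6, 8) = (38, -62, -18).
With w = (-5, -5, 2) − (-4, 1, -1) = (-1, -6, 3), w · n = 280.
Distance = |w · n| / |n| = |280| / √5612 ≈ 3.7377.

3.7377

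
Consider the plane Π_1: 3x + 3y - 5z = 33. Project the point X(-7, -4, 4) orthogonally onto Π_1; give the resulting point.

(-1, 2, -6)

Foot = X − λn with λ = (n·X − d)/|n|² = (-53 − 33)/43 = -2.
Foot = (-7, -4, 4) − (-2)·(3, 3, -5) = (-1, 2, -6).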